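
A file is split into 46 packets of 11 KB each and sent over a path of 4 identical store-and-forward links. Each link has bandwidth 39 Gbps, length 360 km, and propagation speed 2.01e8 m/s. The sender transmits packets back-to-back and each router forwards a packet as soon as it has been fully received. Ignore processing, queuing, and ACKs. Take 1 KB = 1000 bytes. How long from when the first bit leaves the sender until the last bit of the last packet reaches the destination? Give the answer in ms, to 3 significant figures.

Per-hop transmission t_tx = L/R = 88000/39000000000 = 0.00225641 ms.
Per-hop propagation t_prop = 360000/2.01e+08 = 1.79104 ms.
Pipeline fill: first packet needs 4·t_tx to clear all hops; remaining 45 packets each add one t_tx.
Total = (4+46-1)·t_tx + 4·t_prop = 49·0.00225641 + 4·1.79104 = 7.27 ms.

7.27 ms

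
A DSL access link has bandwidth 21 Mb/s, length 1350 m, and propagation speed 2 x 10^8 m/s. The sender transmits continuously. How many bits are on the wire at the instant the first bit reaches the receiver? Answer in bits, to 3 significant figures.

142 bits

Propagation delay = 1350 / 200000000 = 6.75e-06 s.
BDP = R × t_prop = 21000000 × 6.75e-06 = 141.75 bits.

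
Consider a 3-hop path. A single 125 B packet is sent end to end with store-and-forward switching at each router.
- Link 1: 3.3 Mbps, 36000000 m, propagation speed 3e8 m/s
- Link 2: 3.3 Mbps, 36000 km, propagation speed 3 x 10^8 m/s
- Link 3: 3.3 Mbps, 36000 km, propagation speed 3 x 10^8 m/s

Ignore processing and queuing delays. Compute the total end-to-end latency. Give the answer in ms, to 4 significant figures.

L = 125 × 8 = 1000 bits.
Transmission delay per hop = L/R = 1000/3300000 = 0.30303 ms; 3 hops → 0.909091 ms.
Propagation delays (d/s per hop): 120, 120, 120 ms; sum = 360 ms.
End-to-end = 360.9 ms.

360.9 ms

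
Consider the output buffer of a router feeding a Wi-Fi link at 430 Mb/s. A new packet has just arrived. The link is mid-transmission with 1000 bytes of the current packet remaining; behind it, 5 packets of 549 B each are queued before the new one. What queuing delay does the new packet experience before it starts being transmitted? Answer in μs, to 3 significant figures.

69.7 μs

Each queued packet: L/R = 4392/430000000 = 10.214 μs.
5 queued → 51.0698 μs.
Plus remaining 8000 bits of current packet: 18.6047 μs.
Queuing delay = 69.7 μs.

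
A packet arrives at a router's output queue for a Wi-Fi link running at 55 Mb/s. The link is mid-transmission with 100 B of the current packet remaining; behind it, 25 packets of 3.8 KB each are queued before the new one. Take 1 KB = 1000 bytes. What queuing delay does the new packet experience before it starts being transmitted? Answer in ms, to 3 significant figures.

13.8 ms

Each queued packet: L/R = 30400/55000000 = 0.552727 ms.
25 queued → 13.8182 ms.
Plus remaining 800 bits of current packet: 0.0145455 ms.
Queuing delay = 13.8 ms.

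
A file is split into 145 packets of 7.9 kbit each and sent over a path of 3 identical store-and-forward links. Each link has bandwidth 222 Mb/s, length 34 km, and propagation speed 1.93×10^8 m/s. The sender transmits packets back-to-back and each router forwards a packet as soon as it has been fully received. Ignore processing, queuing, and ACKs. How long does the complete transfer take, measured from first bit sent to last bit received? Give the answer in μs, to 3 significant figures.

5760 μs

Per-hop transmission t_tx = L/R = 7900/222000000 = 35.5856 μs.
Per-hop propagation t_prop = 34000/193000000 = 176.166 μs.
Pipeline fill: first packet needs 3·t_tx to clear all hops; remaining 144 packets each add one t_tx.
Total = (3+145-1)·t_tx + 3·t_prop = 147·35.5856 + 3·176.166 = 5760 μs.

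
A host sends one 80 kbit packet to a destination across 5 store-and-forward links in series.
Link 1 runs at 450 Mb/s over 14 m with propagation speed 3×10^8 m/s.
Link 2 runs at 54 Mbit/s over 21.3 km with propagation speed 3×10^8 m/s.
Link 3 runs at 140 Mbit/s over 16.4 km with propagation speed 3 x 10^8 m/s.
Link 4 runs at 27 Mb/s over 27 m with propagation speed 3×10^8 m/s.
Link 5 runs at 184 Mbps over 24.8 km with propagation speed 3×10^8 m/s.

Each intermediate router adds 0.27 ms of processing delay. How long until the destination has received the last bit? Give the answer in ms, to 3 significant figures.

L = 80000 bits.
Transmission delays (L/R per hop): 0.177778, 1.48148, 0.571429, 2.96296, 0.434783 ms; sum = 5.62843 ms.
Propagation delays (d/s per hop): 4.66667e-05, 0.071, 0.0546667, 9e-05, 0.0826667 ms; sum = 0.20847 ms.
Processing at 4 router(s): 4 × 0.27 ms = 1.08 ms.
End-to-end = 6.92 ms.

6.92 ms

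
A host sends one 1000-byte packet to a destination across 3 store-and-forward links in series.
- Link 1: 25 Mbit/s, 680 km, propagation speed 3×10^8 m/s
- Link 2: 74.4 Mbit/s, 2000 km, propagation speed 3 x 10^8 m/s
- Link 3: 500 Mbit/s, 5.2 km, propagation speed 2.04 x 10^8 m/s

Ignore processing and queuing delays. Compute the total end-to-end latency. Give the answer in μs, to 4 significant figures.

9402 μs

L = 1000 × 8 = 8000 bits.
Transmission delays (L/R per hop): 320, 107.527, 16 μs; sum = 443.527 μs.
Propagation delays (d/s per hop): 2266.67, 6666.67, 25.4902 μs; sum = 8958.82 μs.
End-to-end = 9402 μs.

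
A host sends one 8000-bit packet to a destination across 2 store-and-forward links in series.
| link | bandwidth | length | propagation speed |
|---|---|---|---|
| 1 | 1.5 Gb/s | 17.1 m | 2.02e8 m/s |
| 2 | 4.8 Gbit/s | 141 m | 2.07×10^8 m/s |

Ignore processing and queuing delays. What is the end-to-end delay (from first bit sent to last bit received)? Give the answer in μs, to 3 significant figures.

7.77 μs

Transmission delays (L/R per hop): 5.33333, 1.66667 μs; sum = 7 μs.
Propagation delays (d/s per hop): 0.0846535, 0.681159 μs; sum = 0.765813 μs.
End-to-end = 7.77 μs.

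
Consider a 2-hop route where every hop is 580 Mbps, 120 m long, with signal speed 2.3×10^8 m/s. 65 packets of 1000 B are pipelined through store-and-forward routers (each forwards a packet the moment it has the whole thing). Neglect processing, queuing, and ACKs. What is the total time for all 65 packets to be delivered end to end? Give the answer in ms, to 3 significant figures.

Per-hop transmission t_tx = L/R = 8000/580000000 = 0.0137931 ms.
Per-hop propagation t_prop = 120/2.3e+08 = 0.000521739 ms.
Pipeline fill: first packet needs 2·t_tx to clear all hops; remaining 64 packets each add one t_tx.
Total = (2+65-1)·t_tx + 2·t_prop = 66·0.0137931 + 2·0.000521739 = 0.911 ms.

0.911 ms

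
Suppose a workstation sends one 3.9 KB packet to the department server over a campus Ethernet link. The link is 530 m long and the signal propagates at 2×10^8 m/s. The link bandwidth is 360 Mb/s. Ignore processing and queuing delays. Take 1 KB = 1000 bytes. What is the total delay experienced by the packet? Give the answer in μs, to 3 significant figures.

L = 31200 bits.
Transmission delay = L/R = 31200 / 360000000 = 86.6667 μs.
Propagation delay = d/s = 530 m / 200000000 m/s = 2.65 μs.
Total = 89.3 μs.

89.3 μs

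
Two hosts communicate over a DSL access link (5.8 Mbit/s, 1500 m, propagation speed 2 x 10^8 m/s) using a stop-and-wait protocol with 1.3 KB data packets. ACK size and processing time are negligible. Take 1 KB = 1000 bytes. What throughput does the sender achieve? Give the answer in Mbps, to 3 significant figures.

5.75 Mbps

t_tx = L/R = 10400/5800000 = 0.0017931 s.
t_prop = 1500/200000000 = 7.5e-06 s; RTT = 1.5e-05 s.
Cycle = t_tx + RTT = 0.0018081 s.
Throughput = L / cycle = 10400 / 0.0018081 = 5.75 Mbps.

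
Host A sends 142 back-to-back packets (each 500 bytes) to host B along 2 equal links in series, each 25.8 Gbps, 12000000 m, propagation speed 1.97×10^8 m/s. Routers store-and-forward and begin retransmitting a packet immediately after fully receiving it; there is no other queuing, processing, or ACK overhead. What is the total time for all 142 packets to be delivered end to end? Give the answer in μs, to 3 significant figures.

122000 μs

Per-hop transmission t_tx = L/R = 4000/25800000000 = 0.155039 μs.
Per-hop propagation t_prop = 12000000/197000000 = 60913.7 μs.
Pipeline fill: first packet needs 2·t_tx to clear all hops; remaining 141 packets each add one t_tx.
Total = (2+142-1)·t_tx + 2·t_prop = 143·0.155039 + 2·60913.7 = 122000 μs.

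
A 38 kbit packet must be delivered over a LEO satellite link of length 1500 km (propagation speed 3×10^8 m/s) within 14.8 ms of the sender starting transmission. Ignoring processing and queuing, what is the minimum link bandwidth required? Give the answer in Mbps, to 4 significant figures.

3.878 Mbps

Propagation delay = 1500000 / 300000000 = 5 ms.
Transmission budget = 14.8 − 5 = 9.8 ms.
R ≥ L / t_tx = 38000 bits / 0.0098 s = 3.878 Mbps.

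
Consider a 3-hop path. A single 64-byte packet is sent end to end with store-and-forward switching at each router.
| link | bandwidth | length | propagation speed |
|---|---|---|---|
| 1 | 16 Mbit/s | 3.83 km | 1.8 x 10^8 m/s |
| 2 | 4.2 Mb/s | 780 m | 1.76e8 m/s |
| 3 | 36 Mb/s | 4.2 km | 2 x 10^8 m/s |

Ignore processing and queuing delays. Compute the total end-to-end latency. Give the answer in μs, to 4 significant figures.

L = 64 × 8 = 512 bits.
Transmission delays (L/R per hop): 32, 121.905, 14.2222 μs; sum = 168.127 μs.
Propagation delays (d/s per hop): 21.2778, 4.43182, 21 μs; sum = 46.7096 μs.
End-to-end = 214.8 μs.

214.8 μs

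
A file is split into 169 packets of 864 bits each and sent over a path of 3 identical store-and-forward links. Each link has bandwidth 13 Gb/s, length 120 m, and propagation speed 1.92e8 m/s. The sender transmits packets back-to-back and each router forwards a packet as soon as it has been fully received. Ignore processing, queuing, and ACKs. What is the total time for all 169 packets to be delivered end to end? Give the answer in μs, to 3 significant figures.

13.2 μs

Per-hop transmission t_tx = L/R = 864/13000000000 = 0.0664615 μs.
Per-hop propagation t_prop = 120/192000000 = 0.625 μs.
Pipeline fill: first packet needs 3·t_tx to clear all hops; remaining 168 packets each add one t_tx.
Total = (3+169-1)·t_tx + 3·t_prop = 171·0.0664615 + 3·0.625 = 13.2 μs.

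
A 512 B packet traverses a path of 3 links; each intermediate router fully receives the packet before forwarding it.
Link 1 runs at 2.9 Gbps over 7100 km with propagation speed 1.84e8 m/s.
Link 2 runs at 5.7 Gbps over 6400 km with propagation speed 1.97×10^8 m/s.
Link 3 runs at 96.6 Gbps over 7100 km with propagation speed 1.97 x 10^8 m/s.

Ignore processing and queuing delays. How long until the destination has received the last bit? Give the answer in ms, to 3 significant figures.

107 ms

L = 512 × 8 = 4096 bits.
Transmission delays (L/R per hop): 0.00141241, 0.000718596, 4.24017e-05 ms; sum = 0.00217341 ms.
Propagation delays (d/s per hop): 38.587, 32.4873, 36.0406 ms; sum = 107.115 ms.
End-to-end = 107 ms.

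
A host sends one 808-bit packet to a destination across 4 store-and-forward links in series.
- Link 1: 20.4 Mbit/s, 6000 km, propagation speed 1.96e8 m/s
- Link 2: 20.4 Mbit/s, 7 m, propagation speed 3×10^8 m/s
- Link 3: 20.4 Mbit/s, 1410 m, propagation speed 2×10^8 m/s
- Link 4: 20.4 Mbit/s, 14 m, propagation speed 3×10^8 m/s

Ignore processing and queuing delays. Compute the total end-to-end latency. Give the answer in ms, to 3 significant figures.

Transmission delay per hop = L/R = 808/20400000 = 0.0396078 ms; 4 hops → 0.158431 ms.
Propagation delays (d/s per hop): 30.6122, 2.33333e-05, 0.00705, 4.66667e-05 ms; sum = 30.6194 ms.
End-to-end = 30.8 ms.

30.8 ms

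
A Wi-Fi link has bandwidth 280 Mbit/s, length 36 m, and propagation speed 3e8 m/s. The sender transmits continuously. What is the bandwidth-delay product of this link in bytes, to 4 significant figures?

Propagation delay = 36 / 300000000 = 1.2e-07 s.
BDP = R × t_prop = 280000000 × 1.2e-07 = 33.6 bits.
In bytes: 33.6/8 = 4.200 bytes.

4.200 bytes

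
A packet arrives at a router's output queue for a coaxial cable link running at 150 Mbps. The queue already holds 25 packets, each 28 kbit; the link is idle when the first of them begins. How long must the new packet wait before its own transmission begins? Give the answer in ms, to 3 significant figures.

Each queued packet: L/R = 28000/150000000 = 0.186667 ms.
25 queued → 4.66667 ms.
Queuing delay = 4.67 ms.

4.67 ms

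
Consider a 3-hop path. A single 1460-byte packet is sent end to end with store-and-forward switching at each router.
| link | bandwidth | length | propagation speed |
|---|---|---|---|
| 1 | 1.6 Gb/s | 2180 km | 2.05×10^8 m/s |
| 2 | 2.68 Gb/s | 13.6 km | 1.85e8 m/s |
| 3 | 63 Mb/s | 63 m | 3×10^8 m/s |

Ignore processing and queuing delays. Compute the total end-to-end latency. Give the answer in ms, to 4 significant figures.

10.90 ms

L = 1460 × 8 = 11680 bits.
Transmission delays (L/R per hop): 0.0073, 0.00435821, 0.185397 ms; sum = 0.197055 ms.
Propagation delays (d/s per hop): 10.6341, 0.0735135, 0.00021 ms; sum = 10.7079 ms.
End-to-end = 10.90 ms.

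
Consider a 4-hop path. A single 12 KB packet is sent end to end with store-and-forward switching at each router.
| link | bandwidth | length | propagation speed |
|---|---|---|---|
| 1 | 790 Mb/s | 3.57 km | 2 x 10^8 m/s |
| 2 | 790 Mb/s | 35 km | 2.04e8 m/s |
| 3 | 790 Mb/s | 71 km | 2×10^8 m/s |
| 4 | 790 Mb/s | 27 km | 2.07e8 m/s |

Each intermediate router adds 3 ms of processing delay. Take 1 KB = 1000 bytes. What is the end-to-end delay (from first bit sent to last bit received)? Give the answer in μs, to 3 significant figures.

L = 96000 bits.
Transmission delay per hop = L/R = 96000/790000000 = 121.519 μs; 4 hops → 486.076 μs.
Propagation delays (d/s per hop): 17.85, 171.569, 355, 130.435 μs; sum = 674.853 μs.
Processing at 3 router(s): 3 × 3 ms = 9000 μs.
End-to-end = 10200 μs.

10200 μs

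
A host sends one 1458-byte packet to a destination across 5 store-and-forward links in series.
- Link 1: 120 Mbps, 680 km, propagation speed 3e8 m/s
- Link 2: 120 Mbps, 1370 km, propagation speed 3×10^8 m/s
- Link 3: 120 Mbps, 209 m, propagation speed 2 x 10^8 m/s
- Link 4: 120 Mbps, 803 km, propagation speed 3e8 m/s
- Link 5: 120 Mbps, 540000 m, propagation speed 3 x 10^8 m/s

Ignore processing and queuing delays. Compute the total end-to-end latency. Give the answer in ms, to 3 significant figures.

11.8 ms

L = 1458 × 8 = 11664 bits.
Transmission delay per hop = L/R = 11664/120000000 = 0.0972 ms; 5 hops → 0.486 ms.
Propagation delays (d/s per hop): 2.26667, 4.56667, 0.001045, 2.67667, 1.8 ms; sum = 11.311 ms.
End-to-end = 11.8 ms.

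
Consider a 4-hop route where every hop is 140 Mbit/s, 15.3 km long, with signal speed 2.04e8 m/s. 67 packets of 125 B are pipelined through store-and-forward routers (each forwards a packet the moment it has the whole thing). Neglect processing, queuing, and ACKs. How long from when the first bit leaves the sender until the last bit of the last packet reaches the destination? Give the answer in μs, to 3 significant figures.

800 μs

Per-hop transmission t_tx = L/R = 1000/140000000 = 7.14286 μs.
Per-hop propagation t_prop = 15300/204000000 = 75 μs.
Pipeline fill: first packet needs 4·t_tx to clear all hops; remaining 66 packets each add one t_tx.
Total = (4+67-1)·t_tx + 4·t_prop = 70·7.14286 + 4·75 = 800 μs.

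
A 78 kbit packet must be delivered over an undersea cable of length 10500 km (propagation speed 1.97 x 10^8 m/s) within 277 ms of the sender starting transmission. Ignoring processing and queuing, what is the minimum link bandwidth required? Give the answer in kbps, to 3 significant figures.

Propagation delay = 10500000 / 197000000 = 53.2995 ms.
Transmission budget = 277 − 53.2995 = 223.701 ms.
R ≥ L / t_tx = 78000 bits / 0.223701 s = 349 kbps.

349 kbps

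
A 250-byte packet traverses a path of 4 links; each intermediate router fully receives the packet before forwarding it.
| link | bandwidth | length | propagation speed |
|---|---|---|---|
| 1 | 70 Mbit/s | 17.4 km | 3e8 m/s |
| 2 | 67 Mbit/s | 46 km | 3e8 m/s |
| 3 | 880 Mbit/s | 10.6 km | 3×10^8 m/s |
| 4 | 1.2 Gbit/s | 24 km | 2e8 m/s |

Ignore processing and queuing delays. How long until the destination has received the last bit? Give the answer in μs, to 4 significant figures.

L = 250 × 8 = 2000 bits.
Transmission delays (L/R per hop): 28.5714, 29.8507, 2.27273, 1.66667 μs; sum = 62.3616 μs.
Propagation delays (d/s per hop): 58, 153.333, 35.3333, 120 μs; sum = 366.667 μs.
End-to-end = 429.0 μs.

429.0 μs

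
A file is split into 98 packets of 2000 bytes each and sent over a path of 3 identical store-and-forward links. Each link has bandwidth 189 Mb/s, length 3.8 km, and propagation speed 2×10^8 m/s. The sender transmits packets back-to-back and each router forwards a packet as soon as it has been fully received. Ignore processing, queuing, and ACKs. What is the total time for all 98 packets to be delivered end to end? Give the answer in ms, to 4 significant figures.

8.523 ms

Per-hop transmission t_tx = L/R = 16000/189000000 = 0.0846561 ms.
Per-hop propagation t_prop = 3800/200000000 = 0.019 ms.
Pipeline fill: first packet needs 3·t_tx to clear all hops; remaining 97 packets each add one t_tx.
Total = (3+98-1)·t_tx + 3·t_prop = 100·0.0846561 + 3·0.019 = 8.523 ms.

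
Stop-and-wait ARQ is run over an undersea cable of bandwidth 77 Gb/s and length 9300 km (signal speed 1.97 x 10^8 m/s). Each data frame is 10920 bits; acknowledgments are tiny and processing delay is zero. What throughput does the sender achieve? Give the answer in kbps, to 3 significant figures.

t_tx = L/R = 10920/77000000000 = 1.41818e-07 s.
t_prop = 9300000/197000000 = 0.0472081 s; RTT = 0.0944162 s.
Cycle = t_tx + RTT = 0.0944164 s.
Throughput = L / cycle = 10920 / 0.0944164 = 116 kbps.

116 kbps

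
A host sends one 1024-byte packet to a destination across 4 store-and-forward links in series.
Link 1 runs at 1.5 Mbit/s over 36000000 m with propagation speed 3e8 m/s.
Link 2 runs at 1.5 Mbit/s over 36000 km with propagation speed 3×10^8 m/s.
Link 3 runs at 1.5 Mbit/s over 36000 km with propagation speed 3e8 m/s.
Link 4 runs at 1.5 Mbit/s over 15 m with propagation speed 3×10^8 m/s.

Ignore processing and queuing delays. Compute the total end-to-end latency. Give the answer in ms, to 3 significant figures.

382 ms

L = 1024 × 8 = 8192 bits.
Transmission delay per hop = L/R = 8192/1500000 = 5.46133 ms; 4 hops → 21.8453 ms.
Propagation delays (d/s per hop): 120, 120, 120, 5e-05 ms; sum = 360 ms.
End-to-end = 382 ms.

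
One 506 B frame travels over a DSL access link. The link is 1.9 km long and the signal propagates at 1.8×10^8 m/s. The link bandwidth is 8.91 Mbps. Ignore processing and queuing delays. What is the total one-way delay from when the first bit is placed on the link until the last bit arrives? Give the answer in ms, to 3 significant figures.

L = 506 × 8 = 4048 bits.
Transmission delay = L/R = 4048 / 8910000 = 0.454321 ms.
Propagation delay = d/s = 1900 m / 180000000 m/s = 0.0105556 ms.
Total = 0.465 ms.

0.465 ms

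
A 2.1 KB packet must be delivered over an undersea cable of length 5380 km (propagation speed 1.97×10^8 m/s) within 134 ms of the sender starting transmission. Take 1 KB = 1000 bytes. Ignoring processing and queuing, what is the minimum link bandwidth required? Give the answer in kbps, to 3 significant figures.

157 kbps

L = 16800 bits.
Propagation delay = 5380000 / 197000000 = 27.3096 ms.
Transmission budget = 134 − 27.3096 = 106.69 ms.
R ≥ L / t_tx = 16800 bits / 0.10669 s = 157 kbps.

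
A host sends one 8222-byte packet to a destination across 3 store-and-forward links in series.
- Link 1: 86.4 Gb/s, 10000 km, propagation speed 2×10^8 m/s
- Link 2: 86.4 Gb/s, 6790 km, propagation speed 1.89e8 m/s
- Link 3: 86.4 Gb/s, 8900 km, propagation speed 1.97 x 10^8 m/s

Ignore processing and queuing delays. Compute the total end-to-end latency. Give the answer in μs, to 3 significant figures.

131000 μs

L = 8222 × 8 = 65776 bits.
Transmission delay per hop = L/R = 65776/86400000000 = 0.761296 μs; 3 hops → 2.28389 μs.
Propagation delays (d/s per hop): 50000, 35925.9, 45177.7 μs; sum = 131104 μs.
End-to-end = 131000 μs.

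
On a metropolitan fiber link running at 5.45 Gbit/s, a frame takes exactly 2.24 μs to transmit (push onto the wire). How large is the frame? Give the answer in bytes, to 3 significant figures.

L = R × t_tx = 5450000000 b/s × 2.24e-06 s = 12208 bits.
In bytes: 12208 / 8 = 1530 bytes.

1530 bytes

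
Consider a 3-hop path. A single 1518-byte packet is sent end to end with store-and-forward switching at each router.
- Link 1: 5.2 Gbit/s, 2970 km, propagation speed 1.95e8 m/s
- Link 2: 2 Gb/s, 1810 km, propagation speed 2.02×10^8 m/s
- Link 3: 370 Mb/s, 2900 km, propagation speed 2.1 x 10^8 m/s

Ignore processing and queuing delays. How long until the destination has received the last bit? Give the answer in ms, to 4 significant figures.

L = 1518 × 8 = 12144 bits.
Transmission delays (L/R per hop): 0.00233538, 0.006072, 0.0328216 ms; sum = 0.041229 ms.
Propagation delays (d/s per hop): 15.2308, 8.9604, 13.8095 ms; sum = 38.0007 ms.
End-to-end = 38.04 ms.

38.04 ms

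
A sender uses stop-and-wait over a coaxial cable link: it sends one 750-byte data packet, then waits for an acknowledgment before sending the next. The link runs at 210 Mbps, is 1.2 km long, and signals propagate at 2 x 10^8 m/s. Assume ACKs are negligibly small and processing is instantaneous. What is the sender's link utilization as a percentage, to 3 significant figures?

t_tx = L/R = 6000/210000000 = 2.85714e-05 s.
t_prop = 1200/200000000 = 6e-06 s; RTT = 1.2e-05 s.
Cycle = t_tx + RTT = 4.05714e-05 s.
Utilization = t_tx / cycle = 2.85714e-05/4.05714e-05 = 70.4 %.

70.4 %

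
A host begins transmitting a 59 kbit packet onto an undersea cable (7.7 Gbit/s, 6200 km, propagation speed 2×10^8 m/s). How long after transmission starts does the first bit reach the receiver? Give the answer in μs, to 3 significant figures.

31000 μs

First bit experiences only propagation delay: d/s = 6200000/200000000 = 31000 μs.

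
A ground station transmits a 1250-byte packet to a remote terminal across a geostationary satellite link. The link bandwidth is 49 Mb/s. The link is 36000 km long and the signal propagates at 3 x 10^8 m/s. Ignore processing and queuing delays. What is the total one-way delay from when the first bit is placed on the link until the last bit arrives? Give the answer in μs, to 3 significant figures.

L = 1250 × 8 = 10000 bits.
Transmission delay = L/R = 10000 / 49000000 = 204.082 μs.
Propagation delay = d/s = 36000000 m / 300000000 m/s = 120000 μs.
Total = 120000 μs.

120000 μs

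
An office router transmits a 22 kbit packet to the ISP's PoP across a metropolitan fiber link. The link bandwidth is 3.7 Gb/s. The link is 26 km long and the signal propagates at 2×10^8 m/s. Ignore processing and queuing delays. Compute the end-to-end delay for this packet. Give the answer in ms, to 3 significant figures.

L = 22000 bits.
Transmission delay = L/R = 22000 / 3700000000 = 0.00594595 ms.
Propagation delay = d/s = 26000 m / 200000000 m/s = 0.13 ms.
Total = 0.136 ms.

0.136 ms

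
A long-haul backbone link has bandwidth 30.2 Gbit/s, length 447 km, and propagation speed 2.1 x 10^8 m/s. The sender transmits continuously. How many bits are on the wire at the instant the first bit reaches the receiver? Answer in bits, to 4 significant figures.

64280000 bits

Propagation delay = 447000 / 210000000 = 0.00212857 s.
BDP = R × t_prop = 30200000000 × 0.00212857 = 64282900 bits.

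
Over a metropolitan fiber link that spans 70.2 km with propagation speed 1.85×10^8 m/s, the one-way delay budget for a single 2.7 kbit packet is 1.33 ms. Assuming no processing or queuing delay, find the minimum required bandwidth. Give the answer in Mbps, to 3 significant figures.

Propagation delay = 70200 / 185000000 = 0.379459 ms.
Transmission budget = 1.33 − 0.379459 = 0.950541 ms.
R ≥ L / t_tx = 2700 bits / 0.000950541 s = 2.84 Mbps.

2.84 Mbps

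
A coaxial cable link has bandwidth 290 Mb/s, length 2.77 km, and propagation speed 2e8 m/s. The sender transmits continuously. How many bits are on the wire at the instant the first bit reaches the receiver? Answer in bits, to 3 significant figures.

Propagation delay = 2770 / 200000000 = 1.385e-05 s.
BDP = R × t_prop = 290000000 × 1.385e-05 = 4016.5 bits.

4020 bits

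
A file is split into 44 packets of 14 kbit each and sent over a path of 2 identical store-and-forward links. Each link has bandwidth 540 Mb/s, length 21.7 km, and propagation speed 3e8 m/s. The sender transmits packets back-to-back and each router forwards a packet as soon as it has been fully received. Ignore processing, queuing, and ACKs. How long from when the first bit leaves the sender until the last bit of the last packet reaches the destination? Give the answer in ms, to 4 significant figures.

Per-hop transmission t_tx = L/R = 14000/540000000 = 0.0259259 ms.
Per-hop propagation t_prop = 21700/300000000 = 0.0723333 ms.
Pipeline fill: first packet needs 2·t_tx to clear all hops; remaining 43 packets each add one t_tx.
Total = (2+44-1)·t_tx + 2·t_prop = 45·0.0259259 + 2·0.0723333 = 1.311 ms.

1.311 ms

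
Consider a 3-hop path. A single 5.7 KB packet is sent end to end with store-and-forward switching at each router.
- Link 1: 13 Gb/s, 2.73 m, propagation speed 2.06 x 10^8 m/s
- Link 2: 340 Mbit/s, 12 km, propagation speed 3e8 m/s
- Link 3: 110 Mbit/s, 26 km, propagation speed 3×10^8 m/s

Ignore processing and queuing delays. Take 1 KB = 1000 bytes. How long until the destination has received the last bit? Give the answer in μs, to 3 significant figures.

L = 45600 bits.
Transmission delays (L/R per hop): 3.50769, 134.118, 414.545 μs; sum = 552.171 μs.
Propagation delays (d/s per hop): 0.0132524, 40, 86.6667 μs; sum = 126.68 μs.
End-to-end = 679 μs.

679 μs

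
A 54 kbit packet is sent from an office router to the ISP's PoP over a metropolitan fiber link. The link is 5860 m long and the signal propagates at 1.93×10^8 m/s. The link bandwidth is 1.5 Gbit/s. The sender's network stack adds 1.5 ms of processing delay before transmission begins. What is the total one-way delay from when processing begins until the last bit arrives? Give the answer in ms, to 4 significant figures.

1.566 ms

L = 54000 bits.
Transmission delay = L/R = 54000 / 1500000000 = 0.036 ms.
Propagation delay = d/s = 5860 m / 193000000 m/s = 0.0303627 ms.
Plus processing delay 1.5 ms = 1.5 ms.
Total = 1.566 ms.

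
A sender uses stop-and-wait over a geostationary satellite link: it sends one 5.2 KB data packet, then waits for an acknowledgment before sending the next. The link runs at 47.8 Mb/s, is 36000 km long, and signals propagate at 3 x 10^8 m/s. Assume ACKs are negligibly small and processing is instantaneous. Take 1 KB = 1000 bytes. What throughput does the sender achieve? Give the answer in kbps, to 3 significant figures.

173 kbps

t_tx = L/R = 41600/47800000 = 0.000870293 s.
t_prop = 36000000/300000000 = 0.12 s; RTT = 0.24 s.
Cycle = t_tx + RTT = 0.24087 s.
Throughput = L / cycle = 41600 / 0.24087 = 173 kbps.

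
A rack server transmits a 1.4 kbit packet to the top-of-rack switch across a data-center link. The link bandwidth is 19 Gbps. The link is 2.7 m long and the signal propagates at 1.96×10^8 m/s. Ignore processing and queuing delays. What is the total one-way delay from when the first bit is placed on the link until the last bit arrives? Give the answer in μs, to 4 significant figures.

0.08746 μs

L = 1400 bits.
Transmission delay = L/R = 1400 / 19000000000 = 0.0736842 μs.
Propagation delay = d/s = 2.7 m / 196000000 m/s = 0.0137755 μs.
Total = 0.08746 μs.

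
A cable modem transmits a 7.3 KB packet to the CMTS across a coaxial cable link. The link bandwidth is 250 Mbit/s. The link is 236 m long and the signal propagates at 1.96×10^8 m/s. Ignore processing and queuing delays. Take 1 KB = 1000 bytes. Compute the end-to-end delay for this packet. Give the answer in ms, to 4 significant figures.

0.2348 ms

L = 58400 bits.
Transmission delay = L/R = 58400 / 250000000 = 0.2336 ms.
Propagation delay = d/s = 236 m / 196000000 m/s = 0.00120408 ms.
Total = 0.2348 ms.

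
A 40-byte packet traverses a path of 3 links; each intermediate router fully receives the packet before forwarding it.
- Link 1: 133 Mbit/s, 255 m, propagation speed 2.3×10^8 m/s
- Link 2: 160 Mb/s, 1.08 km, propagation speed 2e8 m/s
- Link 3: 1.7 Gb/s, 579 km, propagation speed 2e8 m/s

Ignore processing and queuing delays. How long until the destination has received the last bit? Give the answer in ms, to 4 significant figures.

L = 40 × 8 = 320 bits.
Transmission delays (L/R per hop): 0.00240602, 0.002, 0.000188235 ms; sum = 0.00459425 ms.
Propagation delays (d/s per hop): 0.0011087, 0.0054, 2.895 ms; sum = 2.90151 ms.
End-to-end = 2.906 ms.

2.906 ms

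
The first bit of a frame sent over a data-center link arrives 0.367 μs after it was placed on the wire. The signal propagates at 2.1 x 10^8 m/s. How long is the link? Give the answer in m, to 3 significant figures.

d = s × t_prop = 210000000 × 3.67e-07 = 77.1 m.

77.1 m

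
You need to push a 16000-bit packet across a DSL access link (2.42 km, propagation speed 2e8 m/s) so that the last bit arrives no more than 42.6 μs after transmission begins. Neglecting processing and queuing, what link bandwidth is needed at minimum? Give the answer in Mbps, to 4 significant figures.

Propagation delay = 2420 / 200000000 = 12.1 μs.
Transmission budget = 42.6 − 12.1 = 30.5 μs.
R ≥ L / t_tx = 16000 bits / 3.05e-05 s = 524.6 Mbps.

524.6 Mbps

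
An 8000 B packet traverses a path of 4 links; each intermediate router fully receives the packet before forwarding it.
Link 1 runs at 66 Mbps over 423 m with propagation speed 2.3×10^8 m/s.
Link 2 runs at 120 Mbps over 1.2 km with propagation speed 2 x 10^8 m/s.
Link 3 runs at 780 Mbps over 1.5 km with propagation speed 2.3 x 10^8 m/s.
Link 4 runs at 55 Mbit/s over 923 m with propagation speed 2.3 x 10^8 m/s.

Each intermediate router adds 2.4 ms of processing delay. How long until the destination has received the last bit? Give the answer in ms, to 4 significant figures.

9.967 ms

L = 8000 × 8 = 64000 bits.
Transmission delays (L/R per hop): 0.969697, 0.533333, 0.0820513, 1.16364 ms; sum = 2.74872 ms.
Propagation delays (d/s per hop): 0.00183913, 0.006, 0.00652174, 0.00401304 ms; sum = 0.0183739 ms.
Processing at 3 router(s): 3 × 2.4 ms = 7.2 ms.
End-to-end = 9.967 ms.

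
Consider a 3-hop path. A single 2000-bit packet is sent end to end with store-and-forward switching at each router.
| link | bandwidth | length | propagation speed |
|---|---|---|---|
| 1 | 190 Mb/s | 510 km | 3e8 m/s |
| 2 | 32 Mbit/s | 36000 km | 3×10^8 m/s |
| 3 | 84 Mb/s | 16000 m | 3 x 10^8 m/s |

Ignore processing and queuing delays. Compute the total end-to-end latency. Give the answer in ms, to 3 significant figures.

Transmission delays (L/R per hop): 0.0105263, 0.0625, 0.0238095 ms; sum = 0.0968358 ms.
Propagation delays (d/s per hop): 1.7, 120, 0.0533333 ms; sum = 121.753 ms.
End-to-end = 122 ms.

122 ms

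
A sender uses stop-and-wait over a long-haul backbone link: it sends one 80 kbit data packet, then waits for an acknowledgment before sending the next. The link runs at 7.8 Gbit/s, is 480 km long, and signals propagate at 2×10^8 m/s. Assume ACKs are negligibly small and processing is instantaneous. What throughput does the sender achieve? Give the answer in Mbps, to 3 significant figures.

t_tx = L/R = 80000/7800000000 = 1.02564e-05 s.
t_prop = 480000/200000000 = 0.0024 s; RTT = 0.0048 s.
Cycle = t_tx + RTT = 0.00481026 s.
Throughput = L / cycle = 80000 / 0.00481026 = 16.6 Mbps.

16.6 Mbps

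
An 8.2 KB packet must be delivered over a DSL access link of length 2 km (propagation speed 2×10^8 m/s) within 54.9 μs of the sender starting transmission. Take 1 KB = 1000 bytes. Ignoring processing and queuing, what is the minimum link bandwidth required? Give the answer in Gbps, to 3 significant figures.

1.46 Gbps

L = 65600 bits.
Propagation delay = 2000 / 200000000 = 10 μs.
Transmission budget = 54.9 − 10 = 44.9 μs.
R ≥ L / t_tx = 65600 bits / 4.49e-05 s = 1.46 Gbps.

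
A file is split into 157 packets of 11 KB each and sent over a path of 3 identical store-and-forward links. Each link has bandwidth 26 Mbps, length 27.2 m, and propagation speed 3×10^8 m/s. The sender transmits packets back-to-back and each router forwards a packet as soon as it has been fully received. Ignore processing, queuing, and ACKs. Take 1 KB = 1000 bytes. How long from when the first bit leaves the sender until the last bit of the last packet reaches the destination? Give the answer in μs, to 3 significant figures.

Per-hop transmission t_tx = L/R = 88000/26000000 = 3384.62 μs.
Per-hop propagation t_prop = 27.2/300000000 = 0.0906667 μs.
Pipeline fill: first packet needs 3·t_tx to clear all hops; remaining 156 packets each add one t_tx.
Total = (3+157-1)·t_tx + 3·t_prop = 159·3384.62 + 3·0.0906667 = 538000 μs.

538000 μs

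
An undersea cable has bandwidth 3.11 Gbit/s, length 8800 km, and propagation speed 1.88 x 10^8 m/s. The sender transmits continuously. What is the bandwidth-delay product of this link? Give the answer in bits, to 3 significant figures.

146000000 bits

Propagation delay = 8800000 / 188000000 = 0.0468085 s.
BDP = R × t_prop = 3110000000 × 0.0468085 = 145574000 bits.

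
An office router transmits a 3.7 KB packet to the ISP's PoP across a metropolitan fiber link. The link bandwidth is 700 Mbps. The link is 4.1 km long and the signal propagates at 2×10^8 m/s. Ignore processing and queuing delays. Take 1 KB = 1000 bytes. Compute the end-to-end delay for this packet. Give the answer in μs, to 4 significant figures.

L = 29600 bits.
Transmission delay = L/R = 29600 / 700000000 = 42.2857 μs.
Propagation delay = d/s = 4100 m / 200000000 m/s = 20.5 μs.
Total = 62.79 μs.

62.79 μs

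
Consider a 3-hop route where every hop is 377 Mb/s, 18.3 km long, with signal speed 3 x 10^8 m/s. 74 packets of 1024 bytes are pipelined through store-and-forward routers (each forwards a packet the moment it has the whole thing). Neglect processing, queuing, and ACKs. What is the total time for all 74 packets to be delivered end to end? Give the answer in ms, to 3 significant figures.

Per-hop transmission t_tx = L/R = 8192/377000000 = 0.0217294 ms.
Per-hop propagation t_prop = 18300/300000000 = 0.061 ms.
Pipeline fill: first packet needs 3·t_tx to clear all hops; remaining 73 packets each add one t_tx.
Total = (3+74-1)·t_tx + 3·t_prop = 76·0.0217294 + 3·0.061 = 1.83 ms.

1.83 ms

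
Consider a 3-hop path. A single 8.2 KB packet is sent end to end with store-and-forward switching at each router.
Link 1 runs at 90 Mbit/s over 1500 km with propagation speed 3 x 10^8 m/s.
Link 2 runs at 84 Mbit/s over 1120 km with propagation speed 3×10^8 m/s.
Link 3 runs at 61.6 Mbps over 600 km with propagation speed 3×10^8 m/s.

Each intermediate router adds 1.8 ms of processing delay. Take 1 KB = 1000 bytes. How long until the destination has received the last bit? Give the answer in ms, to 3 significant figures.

L = 65600 bits.
Transmission delays (L/R per hop): 0.728889, 0.780952, 1.06494 ms; sum = 2.57478 ms.
Propagation delays (d/s per hop): 5, 3.73333, 2 ms; sum = 10.7333 ms.
Processing at 2 router(s): 2 × 1.8 ms = 3.6 ms.
End-to-end = 16.9 ms.

16.9 ms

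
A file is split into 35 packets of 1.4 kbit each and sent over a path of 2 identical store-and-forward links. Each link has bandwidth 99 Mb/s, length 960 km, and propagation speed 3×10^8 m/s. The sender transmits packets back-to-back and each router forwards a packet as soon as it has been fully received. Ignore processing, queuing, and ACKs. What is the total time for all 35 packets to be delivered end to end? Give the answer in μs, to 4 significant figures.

Per-hop transmission t_tx = L/R = 1400/99000000 = 14.1414 μs.
Per-hop propagation t_prop = 960000/300000000 = 3200 μs.
Pipeline fill: first packet needs 2·t_tx to clear all hops; remaining 34 packets each add one t_tx.
Total = (2+35-1)·t_tx + 2·t_prop = 36·14.1414 + 2·3200 = 6909 μs.

6909 μs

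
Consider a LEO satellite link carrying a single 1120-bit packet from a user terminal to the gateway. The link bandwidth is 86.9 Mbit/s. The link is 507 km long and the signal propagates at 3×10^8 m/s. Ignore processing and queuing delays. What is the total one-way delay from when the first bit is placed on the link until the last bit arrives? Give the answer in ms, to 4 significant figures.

Transmission delay = L/R = 1120 / 86900000 = 0.0128884 ms.
Propagation delay = d/s = 507000 m / 300000000 m/s = 1.69 ms.
Total = 1.703 ms.

1.703 ms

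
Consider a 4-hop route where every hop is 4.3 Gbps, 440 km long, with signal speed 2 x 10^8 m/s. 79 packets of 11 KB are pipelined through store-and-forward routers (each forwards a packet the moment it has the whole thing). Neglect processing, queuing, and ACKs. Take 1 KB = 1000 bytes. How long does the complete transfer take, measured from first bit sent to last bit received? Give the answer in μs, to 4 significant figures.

Per-hop transmission t_tx = L/R = 88000/4300000000 = 20.4651 μs.
Per-hop propagation t_prop = 440000/200000000 = 2200 μs.
Pipeline fill: first packet needs 4·t_tx to clear all hops; remaining 78 packets each add one t_tx.
Total = (4+79-1)·t_tx + 4·t_prop = 82·20.4651 + 4·2200 = 10480 μs.

10480 μs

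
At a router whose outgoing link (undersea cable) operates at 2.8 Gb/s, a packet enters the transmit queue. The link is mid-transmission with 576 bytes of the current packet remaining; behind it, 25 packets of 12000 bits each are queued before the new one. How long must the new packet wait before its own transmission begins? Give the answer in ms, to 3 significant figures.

Each queued packet: L/R = 12000/2800000000 = 0.00428571 ms.
25 queued → 0.107143 ms.
Plus remaining 4608 bits of current packet: 0.00164571 ms.
Queuing delay = 0.109 ms.

0.109 ms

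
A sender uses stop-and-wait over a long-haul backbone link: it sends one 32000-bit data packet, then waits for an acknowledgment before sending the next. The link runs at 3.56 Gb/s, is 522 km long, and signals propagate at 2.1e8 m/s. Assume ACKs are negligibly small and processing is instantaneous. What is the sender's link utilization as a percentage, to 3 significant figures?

0.180 %

t_tx = L/R = 32000/3560000000 = 8.98876e-06 s.
t_prop = 522000/210000000 = 0.00248571 s; RTT = 0.00497143 s.
Cycle = t_tx + RTT = 0.00498042 s.
Utilization = t_tx / cycle = 8.98876e-06/0.00498042 = 0.180 %.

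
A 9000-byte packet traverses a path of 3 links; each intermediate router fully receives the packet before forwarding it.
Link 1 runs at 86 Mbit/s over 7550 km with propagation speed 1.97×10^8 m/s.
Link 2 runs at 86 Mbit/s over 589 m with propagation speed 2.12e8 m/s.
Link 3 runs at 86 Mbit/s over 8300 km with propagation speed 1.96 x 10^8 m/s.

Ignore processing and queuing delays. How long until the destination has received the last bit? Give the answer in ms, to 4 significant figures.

L = 9000 × 8 = 72000 bits.
Transmission delay per hop = L/R = 72000/86000000 = 0.837209 ms; 3 hops → 2.51163 ms.
Propagation delays (d/s per hop): 38.3249, 0.0027783, 42.3469 ms; sum = 80.6746 ms.
End-to-end = 83.19 ms.

83.19 ms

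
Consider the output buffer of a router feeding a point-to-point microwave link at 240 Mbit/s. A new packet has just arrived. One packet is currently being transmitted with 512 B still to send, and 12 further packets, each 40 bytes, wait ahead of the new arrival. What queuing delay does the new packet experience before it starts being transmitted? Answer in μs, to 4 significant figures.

Each queued packet: L/R = 320/240000000 = 1.33333 μs.
12 queued → 16 μs.
Plus remaining 4096 bits of current packet: 17.0667 μs.
Queuing delay = 33.07 μs.

33.07 μs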